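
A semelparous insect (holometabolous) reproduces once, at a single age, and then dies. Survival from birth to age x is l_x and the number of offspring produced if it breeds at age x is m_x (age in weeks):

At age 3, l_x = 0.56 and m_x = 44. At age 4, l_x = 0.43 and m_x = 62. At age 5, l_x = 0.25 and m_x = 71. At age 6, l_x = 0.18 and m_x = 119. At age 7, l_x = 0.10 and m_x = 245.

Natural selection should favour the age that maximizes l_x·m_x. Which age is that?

Expected offspring if breeding at age x = l_x × m_x:
  age 3: 0.56 × 44 = 24.640
  age 4: 0.43 × 62 = 26.660
  age 5: 0.25 × 71 = 17.750
  age 6: 0.18 × 119 = 21.420
  age 7: 0.10 × 245 = 24.500
Maximum at age 4 (26.660).

4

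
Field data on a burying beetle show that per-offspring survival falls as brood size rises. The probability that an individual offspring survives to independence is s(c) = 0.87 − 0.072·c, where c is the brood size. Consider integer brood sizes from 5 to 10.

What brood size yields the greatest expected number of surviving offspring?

Expected surviving offspring = c × s(c):
  c=5: 5 × 0.510 = 2.550
  c=6: 6 × 0.438 = 2.628
  c=7: 7 × 0.366 = 2.562
  c=8: 8 × 0.294 = 2.352
  c=9: 9 × 0.222 = 1.998
  c=10: 10 × 0.150 = 1.500
Maximum at c = 6 (2.628 surviving offspring).

6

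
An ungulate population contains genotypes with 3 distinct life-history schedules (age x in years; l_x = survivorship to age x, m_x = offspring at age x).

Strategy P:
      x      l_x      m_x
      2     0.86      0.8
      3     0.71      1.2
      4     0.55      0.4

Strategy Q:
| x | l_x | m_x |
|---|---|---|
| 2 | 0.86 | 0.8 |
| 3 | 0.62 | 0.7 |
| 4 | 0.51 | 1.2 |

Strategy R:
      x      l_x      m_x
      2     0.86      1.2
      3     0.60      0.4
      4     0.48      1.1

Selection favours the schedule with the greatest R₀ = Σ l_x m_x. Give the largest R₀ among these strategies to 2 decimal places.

1.80

Strategy P: R₀ = 0.86×0.8 + 0.71×1.2 + 0.55×0.4 = 1.7600
Strategy Q: R₀ = 0.86×0.8 + 0.62×0.7 + 0.51×1.2 = 1.7340
Strategy R: R₀ = 0.86×1.2 + 0.60×0.4 + 0.48×1.1 = 1.8000
Highest R₀: strategy R with 1.8000.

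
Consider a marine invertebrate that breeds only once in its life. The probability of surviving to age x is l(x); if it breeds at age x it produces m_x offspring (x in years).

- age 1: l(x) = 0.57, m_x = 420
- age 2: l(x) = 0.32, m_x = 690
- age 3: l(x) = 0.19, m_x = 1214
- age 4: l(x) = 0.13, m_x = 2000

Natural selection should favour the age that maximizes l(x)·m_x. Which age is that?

4

Expected offspring if breeding at age x = l(x) × m_x:
  age 1: 0.57 × 420 = 239.400
  age 2: 0.32 × 690 = 220.800
  age 3: 0.19 × 1214 = 230.660
  age 4: 0.13 × 2000 = 260.000
Maximum at age 4 (260.000).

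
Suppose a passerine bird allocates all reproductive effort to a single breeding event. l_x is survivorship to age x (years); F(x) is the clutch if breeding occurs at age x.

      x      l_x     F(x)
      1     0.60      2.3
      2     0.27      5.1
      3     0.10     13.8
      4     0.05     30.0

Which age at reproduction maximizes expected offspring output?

4

Expected offspring if breeding at age x = l_x × F(x):
  age 1: 0.60 × 2.3 = 1.380
  age 2: 0.27 × 5.1 = 1.377
  age 3: 0.10 × 13.8 = 1.380
  age 4: 0.05 × 30.0 = 1.500
Maximum at age 4 (1.500).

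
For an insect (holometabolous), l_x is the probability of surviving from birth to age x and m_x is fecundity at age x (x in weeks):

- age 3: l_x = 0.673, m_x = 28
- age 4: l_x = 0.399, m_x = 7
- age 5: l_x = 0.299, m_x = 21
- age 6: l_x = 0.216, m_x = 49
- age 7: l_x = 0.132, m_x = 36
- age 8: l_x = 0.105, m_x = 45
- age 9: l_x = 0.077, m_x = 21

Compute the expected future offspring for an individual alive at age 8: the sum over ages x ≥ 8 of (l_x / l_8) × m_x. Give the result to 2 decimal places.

l_8 = 0.105. Conditional survival from age 8 to x is l_x / l_8.
  x=8: (0.105/0.105) × 45 = 45.0000
  x=9: (0.077/0.105) × 21 = 15.4000
Sum = 45.0000 + 15.4000 = 60.4000

60.40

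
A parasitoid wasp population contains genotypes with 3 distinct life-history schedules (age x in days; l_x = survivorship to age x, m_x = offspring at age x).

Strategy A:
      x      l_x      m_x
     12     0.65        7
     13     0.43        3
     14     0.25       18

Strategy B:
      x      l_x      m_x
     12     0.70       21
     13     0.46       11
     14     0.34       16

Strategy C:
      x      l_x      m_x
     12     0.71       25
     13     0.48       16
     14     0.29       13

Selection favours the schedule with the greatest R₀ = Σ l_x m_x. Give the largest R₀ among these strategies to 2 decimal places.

29.20

Strategy A: R₀ = 0.65×7 + 0.43×3 + 0.25×18 = 10.3400
Strategy B: R₀ = 0.70×21 + 0.46×11 + 0.34×16 = 25.2000
Strategy C: R₀ = 0.71×25 + 0.48×16 + 0.29×13 = 29.2000
Highest R₀: strategy C with 29.2000.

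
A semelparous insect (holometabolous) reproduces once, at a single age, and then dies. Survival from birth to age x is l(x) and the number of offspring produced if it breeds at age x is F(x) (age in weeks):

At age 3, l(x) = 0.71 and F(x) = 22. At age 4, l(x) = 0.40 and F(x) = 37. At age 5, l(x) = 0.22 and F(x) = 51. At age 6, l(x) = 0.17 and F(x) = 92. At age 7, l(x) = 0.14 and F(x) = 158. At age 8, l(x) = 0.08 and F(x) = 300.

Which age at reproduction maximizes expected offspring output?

Expected offspring if breeding at age x = l(x) × F(x):
  age 3: 0.71 × 22 = 15.620
  age 4: 0.40 × 37 = 14.800
  age 5: 0.22 × 51 = 11.220
  age 6: 0.17 × 92 = 15.640
  age 7: 0.14 × 158 = 22.120
  age 8: 0.08 × 300 = 24.000
Maximum at age 8 (24.000).

8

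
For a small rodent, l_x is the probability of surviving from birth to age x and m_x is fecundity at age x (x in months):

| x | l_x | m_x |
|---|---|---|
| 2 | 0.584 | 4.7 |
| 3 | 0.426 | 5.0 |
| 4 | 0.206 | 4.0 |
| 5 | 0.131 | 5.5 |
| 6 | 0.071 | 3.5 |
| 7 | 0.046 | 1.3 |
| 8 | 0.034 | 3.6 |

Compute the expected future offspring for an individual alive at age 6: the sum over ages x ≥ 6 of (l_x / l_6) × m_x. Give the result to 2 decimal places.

l_6 = 0.071. Conditional survival from age 6 to x is l_x / l_6.
  x=6: (0.071/0.071) × 3.5 = 3.5000
  x=7: (0.046/0.071) × 1.3 = 0.8423
  x=8: (0.034/0.071) × 3.6 = 1.7239
Sum = 3.5000 + 0.8423 + 1.7239 = 6.0662

6.07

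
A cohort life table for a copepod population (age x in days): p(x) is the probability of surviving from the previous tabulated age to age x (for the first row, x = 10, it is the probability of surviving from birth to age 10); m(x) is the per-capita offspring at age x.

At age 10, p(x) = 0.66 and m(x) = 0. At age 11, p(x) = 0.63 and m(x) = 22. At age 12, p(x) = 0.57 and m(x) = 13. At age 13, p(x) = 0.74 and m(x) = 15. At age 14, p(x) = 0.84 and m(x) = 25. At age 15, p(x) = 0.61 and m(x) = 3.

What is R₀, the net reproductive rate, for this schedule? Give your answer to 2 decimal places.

18.81

Survivorship from birth: l_x = p_10·p_11·…·p_x.
  l_10 = 0.66000
  l_11 = 0.41580
  l_12 = 0.23701
  l_13 = 0.17538
  l_14 = 0.14732
  l_15 = 0.08987
R₀ = Σ l_x m(x):
  age 10: 0.66000 × 0 = 0.0000
  age 11: 0.41580 × 22 = 9.1476
  age 12: 0.23701 × 13 = 3.0811
  age 13: 0.17538 × 15 = 2.6307
  age 14: 0.14732 × 25 = 3.6830
  age 15: 0.08987 × 3 = 0.2696
R₀ = 0.0000 + 9.1476 + 3.0811 + 2.6307 + 3.6830 + 0.2696 = 18.8120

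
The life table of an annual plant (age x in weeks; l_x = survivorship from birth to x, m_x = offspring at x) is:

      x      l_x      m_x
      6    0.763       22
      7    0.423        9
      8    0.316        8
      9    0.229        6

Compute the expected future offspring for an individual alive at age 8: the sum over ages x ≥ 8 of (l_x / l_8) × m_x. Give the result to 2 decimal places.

12.35

l_8 = 0.316. Conditional survival from age 8 to x is l_x / l_8.
  x=8: (0.316/0.316) × 8 = 8.0000
  x=9: (0.229/0.316) × 6 = 4.3481
Sum = 8.0000 + 4.3481 = 12.3481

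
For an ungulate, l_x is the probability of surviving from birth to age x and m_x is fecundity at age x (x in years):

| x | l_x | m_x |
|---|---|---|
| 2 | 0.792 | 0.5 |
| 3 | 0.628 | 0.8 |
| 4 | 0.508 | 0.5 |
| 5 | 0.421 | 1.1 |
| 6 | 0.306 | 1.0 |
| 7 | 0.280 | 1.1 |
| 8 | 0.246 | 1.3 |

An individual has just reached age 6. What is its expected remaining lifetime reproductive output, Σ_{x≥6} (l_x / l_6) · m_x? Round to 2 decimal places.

3.05

l_6 = 0.306. Conditional survival from age 6 to x is l_x / l_6.
  x=6: (0.306/0.306) × 1.0 = 1.0000
  x=7: (0.280/0.306) × 1.1 = 1.0065
  x=8: (0.246/0.306) × 1.3 = 1.0451
Sum = 1.0000 + 1.0065 + 1.0451 = 3.0516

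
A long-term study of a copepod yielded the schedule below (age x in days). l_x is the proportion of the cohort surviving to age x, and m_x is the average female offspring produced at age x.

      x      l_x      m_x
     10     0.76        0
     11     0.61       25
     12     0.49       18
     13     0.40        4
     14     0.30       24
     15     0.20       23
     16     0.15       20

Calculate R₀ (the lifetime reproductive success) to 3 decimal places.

R₀ = Σ l_x m_x:
  age 10: 0.76 × 0 = 0.0000
  age 11: 0.61 × 25 = 15.2500
  age 12: 0.49 × 18 = 8.8200
  age 13: 0.40 × 4 = 1.6000
  age 14: 0.30 × 24 = 7.2000
  age 15: 0.20 × 23 = 4.6000
  age 16: 0.15 × 20 = 3.0000
R₀ = 0.0000 + 15.2500 + 8.8200 + 1.6000 + 7.2000 + 4.6000 + 3.0000 = 40.4700

40.470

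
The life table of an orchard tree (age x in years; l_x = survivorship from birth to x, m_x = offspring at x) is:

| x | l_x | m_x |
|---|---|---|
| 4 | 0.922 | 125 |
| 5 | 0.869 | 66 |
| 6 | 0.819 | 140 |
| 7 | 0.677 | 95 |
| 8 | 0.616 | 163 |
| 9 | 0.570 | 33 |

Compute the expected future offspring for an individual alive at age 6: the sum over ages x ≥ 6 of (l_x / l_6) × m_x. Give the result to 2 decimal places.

364.09

l_6 = 0.819. Conditional survival from age 6 to x is l_x / l_6.
  x=6: (0.819/0.819) × 140 = 140.0000
  x=7: (0.677/0.819) × 95 = 78.5287
  x=8: (0.616/0.819) × 163 = 122.5983
  x=9: (0.570/0.819) × 33 = 22.9670
Sum = 140.0000 + 78.5287 + 122.5983 + 22.9670 = 364.0940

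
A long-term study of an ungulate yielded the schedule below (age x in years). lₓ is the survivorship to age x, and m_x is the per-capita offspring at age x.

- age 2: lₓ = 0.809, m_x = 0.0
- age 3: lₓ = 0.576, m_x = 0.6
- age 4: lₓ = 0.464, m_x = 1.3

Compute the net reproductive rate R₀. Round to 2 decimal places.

0.95

R₀ = Σ lₓ m_x:
  age 2: 0.809 × 0.0 = 0.0000
  age 3: 0.576 × 0.6 = 0.3456
  age 4: 0.464 × 1.3 = 0.6032
R₀ = 0.0000 + 0.3456 + 0.6032 = 0.9488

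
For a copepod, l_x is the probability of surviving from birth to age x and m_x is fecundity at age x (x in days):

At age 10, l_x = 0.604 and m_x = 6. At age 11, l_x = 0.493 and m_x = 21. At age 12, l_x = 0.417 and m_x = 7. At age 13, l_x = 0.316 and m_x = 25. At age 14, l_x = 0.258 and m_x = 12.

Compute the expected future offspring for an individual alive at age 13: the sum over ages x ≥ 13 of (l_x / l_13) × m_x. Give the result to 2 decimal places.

l_13 = 0.316. Conditional survival from age 13 to x is l_x / l_13.
  x=13: (0.316/0.316) × 25 = 25.0000
  x=14: (0.258/0.316) × 12 = 9.7975
Sum = 25.0000 + 9.7975 = 34.7975

34.80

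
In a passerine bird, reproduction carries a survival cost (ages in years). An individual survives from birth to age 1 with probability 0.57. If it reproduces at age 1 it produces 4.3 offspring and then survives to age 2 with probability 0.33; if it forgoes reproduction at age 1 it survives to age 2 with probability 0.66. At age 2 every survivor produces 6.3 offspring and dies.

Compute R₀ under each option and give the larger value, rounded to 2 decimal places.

3.64

breed at age 1: R₀ = 0.57 × (4.3 + 0.33 × 6.3) = 0.57 × 6.3790 = 3.6360
delay to age 2: R₀ = 0.57 × (0.66 × 6.3) = 0.57 × 4.1580 = 2.3701
Higher: breed at age 1 (3.6360).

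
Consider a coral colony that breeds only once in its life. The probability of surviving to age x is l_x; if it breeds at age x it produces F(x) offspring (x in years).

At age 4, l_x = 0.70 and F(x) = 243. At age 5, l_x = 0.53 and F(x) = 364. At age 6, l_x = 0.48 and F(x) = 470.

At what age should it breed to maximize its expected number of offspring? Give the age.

Expected offspring if breeding at age x = l_x × F(x):
  age 4: 0.70 × 243 = 170.100
  age 5: 0.53 × 364 = 192.920
  age 6: 0.48 × 470 = 225.600
Maximum at age 6 (225.600).

6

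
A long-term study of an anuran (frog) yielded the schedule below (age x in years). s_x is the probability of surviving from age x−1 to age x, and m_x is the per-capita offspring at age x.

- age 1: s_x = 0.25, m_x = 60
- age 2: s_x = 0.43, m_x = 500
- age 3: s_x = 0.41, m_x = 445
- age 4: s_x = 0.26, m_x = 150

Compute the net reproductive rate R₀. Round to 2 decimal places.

90.08

Survivorship from birth: l_x = s_1·s_2·…·s_x.
  l_1 = 0.25000
  l_2 = 0.10750
  l_3 = 0.04407
  l_4 = 0.01146
R₀ = Σ l_x m_x:
  age 1: 0.25000 × 60 = 15.0000
  age 2: 0.10750 × 500 = 53.7500
  age 3: 0.04407 × 445 = 19.6111
  age 4: 0.01146 × 150 = 1.7190
R₀ = 15.0000 + 53.7500 + 19.6111 + 1.7190 = 90.0802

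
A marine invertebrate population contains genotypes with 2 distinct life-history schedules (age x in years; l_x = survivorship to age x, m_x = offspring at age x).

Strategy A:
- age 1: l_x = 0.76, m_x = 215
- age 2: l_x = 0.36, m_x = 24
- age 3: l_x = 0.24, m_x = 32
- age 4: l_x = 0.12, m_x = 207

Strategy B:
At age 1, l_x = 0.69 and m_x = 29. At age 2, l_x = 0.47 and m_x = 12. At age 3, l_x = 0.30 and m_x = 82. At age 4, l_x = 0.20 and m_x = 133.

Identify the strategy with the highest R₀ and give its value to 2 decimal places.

204.56

Strategy A: R₀ = 0.76×215 + 0.36×24 + 0.24×32 + 0.12×207 = 204.5600
Strategy B: R₀ = 0.69×29 + 0.47×12 + 0.30×82 + 0.20×133 = 76.8500
Highest R₀: strategy A with 204.5600.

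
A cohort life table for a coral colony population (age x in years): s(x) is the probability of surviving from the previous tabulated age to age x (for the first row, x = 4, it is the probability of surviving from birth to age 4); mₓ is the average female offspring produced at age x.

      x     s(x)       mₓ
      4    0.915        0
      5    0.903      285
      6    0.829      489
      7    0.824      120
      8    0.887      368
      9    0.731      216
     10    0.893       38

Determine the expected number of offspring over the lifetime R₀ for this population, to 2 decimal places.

Survivorship from birth: l_x = s_4·s_5·…·s_x.
  l_4 = 0.91500
  l_5 = 0.82625
  l_6 = 0.68496
  l_7 = 0.56440
  l_8 = 0.50063
  l_9 = 0.36596
  l_10 = 0.32680
R₀ = Σ l_x mₓ:
  age 4: 0.91500 × 0 = 0.0000
  age 5: 0.82625 × 285 = 235.4813
  age 6: 0.68496 × 489 = 334.9454
  age 7: 0.56440 × 120 = 67.7280
  age 8: 0.50063 × 368 = 184.2318
  age 9: 0.36596 × 216 = 79.0474
  age 10: 0.32680 × 38 = 12.4184
R₀ = 0.0000 + 235.4813 + 334.9454 + 67.7280 + 184.2318 + 79.0474 + 12.4184 = 913.8523

913.85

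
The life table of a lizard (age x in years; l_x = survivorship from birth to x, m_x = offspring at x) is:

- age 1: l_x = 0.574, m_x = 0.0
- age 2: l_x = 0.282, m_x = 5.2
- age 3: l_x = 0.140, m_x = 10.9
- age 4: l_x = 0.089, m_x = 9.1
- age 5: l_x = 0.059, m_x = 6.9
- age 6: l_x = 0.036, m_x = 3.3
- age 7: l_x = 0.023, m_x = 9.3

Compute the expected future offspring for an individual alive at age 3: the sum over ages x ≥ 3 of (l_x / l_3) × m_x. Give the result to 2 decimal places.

21.97

l_3 = 0.140. Conditional survival from age 3 to x is l_x / l_3.
  x=3: (0.140/0.140) × 10.9 = 10.9000
  x=4: (0.089/0.140) × 9.1 = 5.7850
  x=5: (0.059/0.140) × 6.9 = 2.9079
  x=6: (0.036/0.140) × 3.3 = 0.8486
  x=7: (0.023/0.140) × 9.3 = 1.5279
Sum = 10.9000 + 5.7850 + 2.9079 + 0.8486 + 1.5279 = 21.9693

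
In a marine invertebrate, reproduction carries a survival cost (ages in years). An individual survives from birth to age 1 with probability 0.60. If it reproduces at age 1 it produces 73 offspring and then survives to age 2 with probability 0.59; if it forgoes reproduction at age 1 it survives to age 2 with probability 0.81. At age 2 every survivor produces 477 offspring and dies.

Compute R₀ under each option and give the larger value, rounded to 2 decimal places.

231.82

breed at age 1: R₀ = 0.60 × (73 + 0.59 × 477) = 0.60 × 354.4300 = 212.6580
delay to age 2: R₀ = 0.60 × (0.81 × 477) = 0.60 × 386.3700 = 231.8220
Higher: delay to age 2 (231.8220).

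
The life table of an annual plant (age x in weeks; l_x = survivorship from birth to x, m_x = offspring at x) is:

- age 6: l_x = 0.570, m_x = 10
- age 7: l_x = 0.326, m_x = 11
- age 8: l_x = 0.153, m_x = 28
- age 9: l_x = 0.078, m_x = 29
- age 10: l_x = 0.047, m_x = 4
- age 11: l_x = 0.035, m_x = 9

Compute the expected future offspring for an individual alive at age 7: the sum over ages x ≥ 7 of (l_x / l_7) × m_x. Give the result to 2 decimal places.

l_7 = 0.326. Conditional survival from age 7 to x is l_x / l_7.
  x=7: (0.326/0.326) × 11 = 11.0000
  x=8: (0.153/0.326) × 28 = 13.1411
  x=9: (0.078/0.326) × 29 = 6.9387
  x=10: (0.047/0.326) × 4 = 0.5767
  x=11: (0.035/0.326) × 9 = 0.9663
Sum = 11.0000 + 13.1411 + 6.9387 + 0.5767 + 0.9663 = 32.6227

32.62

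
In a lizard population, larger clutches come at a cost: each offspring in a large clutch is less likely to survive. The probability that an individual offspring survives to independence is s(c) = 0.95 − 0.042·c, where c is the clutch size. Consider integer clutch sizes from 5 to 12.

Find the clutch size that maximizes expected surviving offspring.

Expected surviving offspring = c × s(c):
  c=5: 5 × 0.740 = 3.700
  c=6: 6 × 0.698 = 4.188
  c=7: 7 × 0.656 = 4.592
  c=8: 8 × 0.614 = 4.912
  c=9: 9 × 0.572 = 5.148
  c=10: 10 × 0.530 = 5.300
  c=11: 11 × 0.488 = 5.368
  c=12: 12 × 0.446 = 5.352
Maximum at c = 11 (5.368 surviving offspring).

11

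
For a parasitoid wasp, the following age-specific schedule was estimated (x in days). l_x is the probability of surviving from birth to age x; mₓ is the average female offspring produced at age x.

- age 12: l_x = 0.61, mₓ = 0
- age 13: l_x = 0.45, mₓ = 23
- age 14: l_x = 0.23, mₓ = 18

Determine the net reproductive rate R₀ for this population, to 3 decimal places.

R₀ = Σ l_x mₓ:
  age 12: 0.61 × 0 = 0.0000
  age 13: 0.45 × 23 = 10.3500
  age 14: 0.23 × 18 = 4.1400
R₀ = 0.0000 + 10.3500 + 4.1400 = 14.4900

14.490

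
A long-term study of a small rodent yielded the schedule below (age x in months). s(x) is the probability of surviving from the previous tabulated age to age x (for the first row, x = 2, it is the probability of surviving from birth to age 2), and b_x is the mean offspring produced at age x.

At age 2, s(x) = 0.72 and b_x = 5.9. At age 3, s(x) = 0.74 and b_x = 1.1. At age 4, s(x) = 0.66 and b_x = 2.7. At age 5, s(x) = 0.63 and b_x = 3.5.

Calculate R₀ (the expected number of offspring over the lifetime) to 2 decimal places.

6.56

Survivorship from birth: l_x = s_2·s_3·…·s_x.
  l_2 = 0.72000
  l_3 = 0.53280
  l_4 = 0.35165
  l_5 = 0.22154
R₀ = Σ l_x b_x:
  age 2: 0.72000 × 5.9 = 4.2480
  age 3: 0.53280 × 1.1 = 0.5861
  age 4: 0.35165 × 2.7 = 0.9495
  age 5: 0.22154 × 3.5 = 0.7754
R₀ = 4.2480 + 0.5861 + 0.9495 + 0.7754 = 6.5589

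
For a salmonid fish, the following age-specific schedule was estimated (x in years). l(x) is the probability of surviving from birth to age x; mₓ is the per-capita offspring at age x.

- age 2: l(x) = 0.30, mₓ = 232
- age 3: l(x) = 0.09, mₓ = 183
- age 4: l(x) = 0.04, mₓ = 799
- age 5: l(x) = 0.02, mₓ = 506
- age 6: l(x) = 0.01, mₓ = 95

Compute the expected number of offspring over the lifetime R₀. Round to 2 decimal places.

129.10

R₀ = Σ l(x) mₓ:
  age 2: 0.30 × 232 = 69.6000
  age 3: 0.09 × 183 = 16.4700
  age 4: 0.04 × 799 = 31.9600
  age 5: 0.02 × 506 = 10.1200
  age 6: 0.01 × 95 = 0.9500
R₀ = 69.6000 + 16.4700 + 31.9600 + 10.1200 + 0.9500 = 129.1000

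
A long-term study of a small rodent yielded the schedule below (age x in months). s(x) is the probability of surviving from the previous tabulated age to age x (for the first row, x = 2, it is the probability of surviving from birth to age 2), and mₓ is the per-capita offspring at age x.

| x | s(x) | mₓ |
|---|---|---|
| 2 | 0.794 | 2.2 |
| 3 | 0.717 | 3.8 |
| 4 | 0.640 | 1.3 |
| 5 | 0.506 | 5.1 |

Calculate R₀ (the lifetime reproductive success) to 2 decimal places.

Survivorship from birth: l_x = s_2·s_3·…·s_x.
  l_2 = 0.79400
  l_3 = 0.56930
  l_4 = 0.36435
  l_5 = 0.18436
R₀ = Σ l_x mₓ:
  age 2: 0.79400 × 2.2 = 1.7468
  age 3: 0.56930 × 3.8 = 2.1633
  age 4: 0.36435 × 1.3 = 0.4737
  age 5: 0.18436 × 5.1 = 0.9402
R₀ = 1.7468 + 2.1633 + 0.4737 + 0.9402 = 5.3240

5.32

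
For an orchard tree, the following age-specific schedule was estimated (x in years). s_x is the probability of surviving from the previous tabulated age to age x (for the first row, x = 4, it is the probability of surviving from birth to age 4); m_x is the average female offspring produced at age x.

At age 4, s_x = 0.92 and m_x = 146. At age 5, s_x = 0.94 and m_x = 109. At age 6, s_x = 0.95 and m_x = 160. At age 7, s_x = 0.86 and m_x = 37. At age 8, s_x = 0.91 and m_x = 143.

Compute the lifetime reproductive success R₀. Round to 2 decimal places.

Survivorship from birth: l_x = s_4·s_5·…·s_x.
  l_4 = 0.92000
  l_5 = 0.86480
  l_6 = 0.82156
  l_7 = 0.70654
  l_8 = 0.64295
R₀ = Σ l_x m_x:
  age 4: 0.92000 × 146 = 134.3200
  age 5: 0.86480 × 109 = 94.2632
  age 6: 0.82156 × 160 = 131.4496
  age 7: 0.70654 × 37 = 26.1420
  age 8: 0.64295 × 143 = 91.9419
R₀ = 134.3200 + 94.2632 + 131.4496 + 26.1420 + 91.9419 = 478.1166

478.12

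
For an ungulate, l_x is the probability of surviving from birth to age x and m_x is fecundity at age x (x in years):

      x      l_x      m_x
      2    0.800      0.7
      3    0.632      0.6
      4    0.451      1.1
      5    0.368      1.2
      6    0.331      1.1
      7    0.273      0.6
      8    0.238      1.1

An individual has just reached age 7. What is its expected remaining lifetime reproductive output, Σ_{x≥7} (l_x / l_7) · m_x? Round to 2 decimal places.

l_7 = 0.273. Conditional survival from age 7 to x is l_x / l_7.
  x=7: (0.273/0.273) × 0.6 = 0.6000
  x=8: (0.238/0.273) × 1.1 = 0.9590
Sum = 0.6000 + 0.9590 = 1.5590

1.56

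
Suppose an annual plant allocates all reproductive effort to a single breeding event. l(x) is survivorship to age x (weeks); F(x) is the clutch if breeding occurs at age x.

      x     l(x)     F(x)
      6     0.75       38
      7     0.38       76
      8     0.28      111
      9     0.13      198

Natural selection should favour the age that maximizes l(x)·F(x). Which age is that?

Expected offspring if breeding at age x = l(x) × F(x):
  age 6: 0.75 × 38 = 28.500
  age 7: 0.38 × 76 = 28.880
  age 8: 0.28 × 111 = 31.080
  age 9: 0.13 × 198 = 25.740
Maximum at age 8 (31.080).

8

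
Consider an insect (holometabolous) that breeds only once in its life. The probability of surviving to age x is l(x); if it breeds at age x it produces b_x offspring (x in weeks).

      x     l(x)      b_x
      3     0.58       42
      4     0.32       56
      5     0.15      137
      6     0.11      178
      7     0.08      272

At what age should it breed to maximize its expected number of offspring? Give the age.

3

Expected offspring if breeding at age x = l(x) × b_x:
  age 3: 0.58 × 42 = 24.360
  age 4: 0.32 × 56 = 17.920
  age 5: 0.15 × 137 = 20.550
  age 6: 0.11 × 178 = 19.580
  age 7: 0.08 × 272 = 21.760
Maximum at age 3 (24.360).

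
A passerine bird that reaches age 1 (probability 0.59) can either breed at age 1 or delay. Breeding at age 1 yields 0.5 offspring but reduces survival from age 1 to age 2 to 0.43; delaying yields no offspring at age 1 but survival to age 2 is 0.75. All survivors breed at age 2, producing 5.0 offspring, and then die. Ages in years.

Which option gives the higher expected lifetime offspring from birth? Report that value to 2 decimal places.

breed at age 1: R₀ = 0.59 × (0.5 + 0.43 × 5.0) = 0.59 × 2.6500 = 1.5635
delay to age 2: R₀ = 0.59 × (0.75 × 5.0) = 0.59 × 3.7500 = 2.2125
Higher: delay to age 2 (2.2125).

2.21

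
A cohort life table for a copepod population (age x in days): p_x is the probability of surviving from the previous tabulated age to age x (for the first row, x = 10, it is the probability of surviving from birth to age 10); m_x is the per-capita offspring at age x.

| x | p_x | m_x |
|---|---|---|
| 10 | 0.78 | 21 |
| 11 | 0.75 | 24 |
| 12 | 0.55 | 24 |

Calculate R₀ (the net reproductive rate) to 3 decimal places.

Survivorship from birth: l_x = p_10·p_11·…·p_x.
  l_10 = 0.78000
  l_11 = 0.58500
  l_12 = 0.32175
R₀ = Σ l_x m_x:
  age 10: 0.78000 × 21 = 16.3800
  age 11: 0.58500 × 24 = 14.0400
  age 12: 0.32175 × 24 = 7.7220
R₀ = 16.3800 + 14.0400 + 7.7220 = 38.1420

38.142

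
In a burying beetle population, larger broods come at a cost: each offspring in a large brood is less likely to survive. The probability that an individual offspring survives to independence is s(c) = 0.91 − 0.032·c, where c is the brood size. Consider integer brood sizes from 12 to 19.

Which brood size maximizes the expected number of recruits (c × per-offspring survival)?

Expected recruits = c × s(c):
  c=12: 12 × 0.526 = 6.312
  c=13: 13 × 0.494 = 6.422
  c=14: 14 × 0.462 = 6.468
  c=15: 15 × 0.430 = 6.450
  c=16: 16 × 0.398 = 6.368
  c=17: 17 × 0.366 = 6.222
  c=18: 18 × 0.334 = 6.012
  c=19: 19 × 0.302 = 5.738
Maximum at c = 14 (6.468 recruits).

14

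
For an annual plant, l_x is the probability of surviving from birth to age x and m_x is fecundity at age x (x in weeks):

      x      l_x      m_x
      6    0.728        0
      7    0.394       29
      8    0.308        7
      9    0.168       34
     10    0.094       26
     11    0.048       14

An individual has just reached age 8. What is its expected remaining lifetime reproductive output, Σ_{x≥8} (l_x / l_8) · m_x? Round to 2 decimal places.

35.66

l_8 = 0.308. Conditional survival from age 8 to x is l_x / l_8.
  x=8: (0.308/0.308) × 7 = 7.0000
  x=9: (0.168/0.308) × 34 = 18.5455
  x=10: (0.094/0.308) × 26 = 7.9351
  x=11: (0.048/0.308) × 14 = 2.1818
Sum = 7.0000 + 18.5455 + 7.9351 + 2.1818 = 35.6623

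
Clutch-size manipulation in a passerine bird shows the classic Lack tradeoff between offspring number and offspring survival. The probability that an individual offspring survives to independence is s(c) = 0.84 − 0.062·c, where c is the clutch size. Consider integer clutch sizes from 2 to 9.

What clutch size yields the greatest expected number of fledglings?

7

Expected fledglings = c × s(c):
  c=2: 2 × 0.716 = 1.432
  c=3: 3 × 0.654 = 1.962
  c=4: 4 × 0.592 = 2.368
  c=5: 5 × 0.530 = 2.650
  c=6: 6 × 0.468 = 2.808
  c=7: 7 × 0.406 = 2.842
  c=8: 8 × 0.344 = 2.752
  c=9: 9 × 0.282 = 2.538
Maximum at c = 7 (2.842 fledglings).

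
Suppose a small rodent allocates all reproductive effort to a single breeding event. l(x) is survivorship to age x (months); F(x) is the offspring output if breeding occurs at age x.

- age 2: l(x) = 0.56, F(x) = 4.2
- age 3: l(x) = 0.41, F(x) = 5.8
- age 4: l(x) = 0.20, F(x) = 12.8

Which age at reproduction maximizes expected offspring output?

Expected offspring if breeding at age x = l(x) × F(x):
  age 2: 0.56 × 4.2 = 2.352
  age 3: 0.41 × 5.8 = 2.378
  age 4: 0.20 × 12.8 = 2.560
Maximum at age 4 (2.560).

4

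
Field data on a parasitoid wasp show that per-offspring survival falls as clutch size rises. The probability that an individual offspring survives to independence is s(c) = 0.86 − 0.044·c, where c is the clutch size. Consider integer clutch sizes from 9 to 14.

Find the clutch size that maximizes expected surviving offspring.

10

Expected surviving offspring = c × s(c):
  c=9: 9 × 0.464 = 4.176
  c=10: 10 × 0.420 = 4.200
  c=11: 11 × 0.376 = 4.136
  c=12: 12 × 0.332 = 3.984
  c=13: 13 × 0.288 = 3.744
  c=14: 14 × 0.244 = 3.416
Maximum at c = 10 (4.200 surviving offspring).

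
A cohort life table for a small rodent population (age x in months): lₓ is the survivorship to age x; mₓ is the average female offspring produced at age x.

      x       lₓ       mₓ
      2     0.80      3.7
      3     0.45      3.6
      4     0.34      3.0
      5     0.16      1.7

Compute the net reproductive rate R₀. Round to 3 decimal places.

R₀ = Σ lₓ mₓ:
  age 2: 0.80 × 3.7 = 2.9600
  age 3: 0.45 × 3.6 = 1.6200
  age 4: 0.34 × 3.0 = 1.0200
  age 5: 0.16 × 1.7 = 0.2720
R₀ = 2.9600 + 1.6200 + 1.0200 + 0.2720 = 5.8720

5.872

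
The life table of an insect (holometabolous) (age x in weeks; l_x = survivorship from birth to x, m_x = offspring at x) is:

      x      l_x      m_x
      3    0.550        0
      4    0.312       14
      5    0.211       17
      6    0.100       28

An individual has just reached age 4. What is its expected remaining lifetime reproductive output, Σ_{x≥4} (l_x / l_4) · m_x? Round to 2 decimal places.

l_4 = 0.312. Conditional survival from age 4 to x is l_x / l_4.
  x=4: (0.312/0.312) × 14 = 14.0000
  x=5: (0.211/0.312) × 17 = 11.4968
  x=6: (0.100/0.312) × 28 = 8.9744
Sum = 14.0000 + 11.4968 + 8.9744 = 34.4712

34.47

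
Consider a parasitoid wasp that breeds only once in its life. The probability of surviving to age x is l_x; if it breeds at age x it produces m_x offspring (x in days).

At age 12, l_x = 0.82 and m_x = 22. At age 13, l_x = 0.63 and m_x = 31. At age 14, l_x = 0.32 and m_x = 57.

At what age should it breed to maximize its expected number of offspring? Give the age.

Expected offspring if breeding at age x = l_x × m_x:
  age 12: 0.82 × 22 = 18.040
  age 13: 0.63 × 31 = 19.530
  age 14: 0.32 × 57 = 18.240
Maximum at age 13 (19.530).

13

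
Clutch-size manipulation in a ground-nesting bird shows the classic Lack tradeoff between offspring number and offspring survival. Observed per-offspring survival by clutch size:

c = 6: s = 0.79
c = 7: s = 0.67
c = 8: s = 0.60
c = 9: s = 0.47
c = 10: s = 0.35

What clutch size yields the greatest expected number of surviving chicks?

Expected surviving chicks = c × s(c):
  c=6: 6 × 0.79 = 4.740
  c=7: 7 × 0.67 = 4.690
  c=8: 8 × 0.60 = 4.800
  c=9: 9 × 0.47 = 4.230
  c=10: 10 × 0.35 = 3.500
Maximum at c = 8 (4.800 surviving chicks).

8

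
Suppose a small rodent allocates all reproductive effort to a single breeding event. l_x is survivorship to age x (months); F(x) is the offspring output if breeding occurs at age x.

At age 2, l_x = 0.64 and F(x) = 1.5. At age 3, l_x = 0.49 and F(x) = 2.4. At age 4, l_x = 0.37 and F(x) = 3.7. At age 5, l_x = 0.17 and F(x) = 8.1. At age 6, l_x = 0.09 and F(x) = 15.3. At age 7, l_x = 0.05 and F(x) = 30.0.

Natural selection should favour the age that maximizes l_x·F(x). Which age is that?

Expected offspring if breeding at age x = l_x × F(x):
  age 2: 0.64 × 1.5 = 0.960
  age 3: 0.49 × 2.4 = 1.176
  age 4: 0.37 × 3.7 = 1.369
  age 5: 0.17 × 8.1 = 1.377
  age 6: 0.09 × 15.3 = 1.377
  age 7: 0.05 × 30.0 = 1.500
Maximum at age 7 (1.500).

7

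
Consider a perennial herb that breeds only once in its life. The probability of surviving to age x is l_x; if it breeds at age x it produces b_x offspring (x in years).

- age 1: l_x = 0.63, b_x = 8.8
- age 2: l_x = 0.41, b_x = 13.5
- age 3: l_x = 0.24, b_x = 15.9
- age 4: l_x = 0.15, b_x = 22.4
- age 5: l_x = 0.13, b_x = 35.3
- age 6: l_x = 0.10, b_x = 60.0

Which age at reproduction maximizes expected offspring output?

6

Expected offspring if breeding at age x = l_x × b_x:
  age 1: 0.63 × 8.8 = 5.544
  age 2: 0.41 × 13.5 = 5.535
  age 3: 0.24 × 15.9 = 3.816
  age 4: 0.15 × 22.4 = 3.360
  age 5: 0.13 × 35.3 = 4.589
  age 6: 0.10 × 60.0 = 6.000
Maximum at age 6 (6.000).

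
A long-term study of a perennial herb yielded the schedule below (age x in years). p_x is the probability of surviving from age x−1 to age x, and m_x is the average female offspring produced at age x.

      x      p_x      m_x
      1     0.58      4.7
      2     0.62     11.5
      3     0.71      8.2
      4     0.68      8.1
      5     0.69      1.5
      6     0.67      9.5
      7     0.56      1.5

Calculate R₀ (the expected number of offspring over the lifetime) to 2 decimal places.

Survivorship from birth: l_x = p_1·p_2·…·p_x.
  l_1 = 0.58000
  l_2 = 0.35960
  l_3 = 0.25532
  l_4 = 0.17361
  l_5 = 0.11979
  l_6 = 0.08026
  l_7 = 0.04495
R₀ = Σ l_x m_x:
  age 1: 0.58000 × 4.7 = 2.7260
  age 2: 0.35960 × 11.5 = 4.1354
  age 3: 0.25532 × 8.2 = 2.0936
  age 4: 0.17361 × 8.1 = 1.4062
  age 5: 0.11979 × 1.5 = 0.1797
  age 6: 0.08026 × 9.5 = 0.7625
  age 7: 0.04495 × 1.5 = 0.0674
R₀ = 2.7260 + 4.1354 + 2.0936 + 1.4062 + 0.1797 + 0.7625 + 0.0674 = 11.3708

11.37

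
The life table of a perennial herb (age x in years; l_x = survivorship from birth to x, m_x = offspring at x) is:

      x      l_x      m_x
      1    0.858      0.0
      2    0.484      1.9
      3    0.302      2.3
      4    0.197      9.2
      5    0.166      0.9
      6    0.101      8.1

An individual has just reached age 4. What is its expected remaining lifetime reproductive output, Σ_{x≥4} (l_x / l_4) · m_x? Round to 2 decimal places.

14.11

l_4 = 0.197. Conditional survival from age 4 to x is l_x / l_4.
  x=4: (0.197/0.197) × 9.2 = 9.2000
  x=5: (0.166/0.197) × 0.9 = 0.7584
  x=6: (0.101/0.197) × 8.1 = 4.1528
Sum = 9.2000 + 0.7584 + 4.1528 = 14.1112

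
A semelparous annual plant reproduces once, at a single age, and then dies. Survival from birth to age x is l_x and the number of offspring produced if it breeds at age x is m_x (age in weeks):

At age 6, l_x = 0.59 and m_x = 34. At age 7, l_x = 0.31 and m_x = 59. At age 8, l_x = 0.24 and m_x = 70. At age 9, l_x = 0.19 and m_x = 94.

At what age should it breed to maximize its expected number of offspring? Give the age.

Expected offspring if breeding at age x = l_x × m_x:
  age 6: 0.59 × 34 = 20.060
  age 7: 0.31 × 59 = 18.290
  age 8: 0.24 × 70 = 16.800
  age 9: 0.19 × 94 = 17.860
Maximum at age 6 (20.060).

6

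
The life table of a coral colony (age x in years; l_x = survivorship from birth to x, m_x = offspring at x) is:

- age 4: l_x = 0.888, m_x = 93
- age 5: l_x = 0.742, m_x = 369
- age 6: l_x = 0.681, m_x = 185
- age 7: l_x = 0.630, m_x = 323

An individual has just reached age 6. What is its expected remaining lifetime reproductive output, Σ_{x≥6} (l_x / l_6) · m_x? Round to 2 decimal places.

l_6 = 0.681. Conditional survival from age 6 to x is l_x / l_6.
  x=6: (0.681/0.681) × 185 = 185.0000
  x=7: (0.630/0.681) × 323 = 298.8106
Sum = 185.0000 + 298.8106 = 483.8106

483.81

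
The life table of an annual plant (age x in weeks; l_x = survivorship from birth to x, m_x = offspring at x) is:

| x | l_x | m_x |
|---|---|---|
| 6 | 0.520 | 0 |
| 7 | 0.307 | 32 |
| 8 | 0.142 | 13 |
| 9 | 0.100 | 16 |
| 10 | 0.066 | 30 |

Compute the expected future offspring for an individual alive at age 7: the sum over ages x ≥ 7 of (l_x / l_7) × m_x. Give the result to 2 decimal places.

49.67

l_7 = 0.307. Conditional survival from age 7 to x is l_x / l_7.
  x=7: (0.307/0.307) × 32 = 32.0000
  x=8: (0.142/0.307) × 13 = 6.0130
  x=9: (0.100/0.307) × 16 = 5.2117
  x=10: (0.066/0.307) × 30 = 6.4495
Sum = 32.0000 + 6.0130 + 5.2117 + 6.4495 = 49.6743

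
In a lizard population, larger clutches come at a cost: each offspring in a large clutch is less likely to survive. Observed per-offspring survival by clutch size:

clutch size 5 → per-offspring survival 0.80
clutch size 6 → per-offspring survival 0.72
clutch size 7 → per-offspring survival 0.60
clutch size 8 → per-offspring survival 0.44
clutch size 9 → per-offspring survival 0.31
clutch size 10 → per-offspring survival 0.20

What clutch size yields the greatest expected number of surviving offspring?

6

Expected surviving offspring = c × s(c):
  c=5: 5 × 0.80 = 4.000
  c=6: 6 × 0.72 = 4.320
  c=7: 7 × 0.60 = 4.200
  c=8: 8 × 0.44 = 3.520
  c=9: 9 × 0.31 = 2.790
  c=10: 10 × 0.20 = 2.000
Maximum at c = 6 (4.320 surviving offspring).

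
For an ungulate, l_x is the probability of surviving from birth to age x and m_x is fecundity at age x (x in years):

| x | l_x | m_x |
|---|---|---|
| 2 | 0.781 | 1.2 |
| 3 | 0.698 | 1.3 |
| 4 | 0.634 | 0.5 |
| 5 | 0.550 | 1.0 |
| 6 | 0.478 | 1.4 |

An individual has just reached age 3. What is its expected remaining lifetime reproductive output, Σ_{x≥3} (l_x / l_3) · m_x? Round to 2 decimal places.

3.50

l_3 = 0.698. Conditional survival from age 3 to x is l_x / l_3.
  x=3: (0.698/0.698) × 1.3 = 1.3000
  x=4: (0.634/0.698) × 0.5 = 0.4542
  x=5: (0.550/0.698) × 1.0 = 0.7880
  x=6: (0.478/0.698) × 1.4 = 0.9587
Sum = 1.3000 + 0.4542 + 0.7880 + 0.9587 = 3.5009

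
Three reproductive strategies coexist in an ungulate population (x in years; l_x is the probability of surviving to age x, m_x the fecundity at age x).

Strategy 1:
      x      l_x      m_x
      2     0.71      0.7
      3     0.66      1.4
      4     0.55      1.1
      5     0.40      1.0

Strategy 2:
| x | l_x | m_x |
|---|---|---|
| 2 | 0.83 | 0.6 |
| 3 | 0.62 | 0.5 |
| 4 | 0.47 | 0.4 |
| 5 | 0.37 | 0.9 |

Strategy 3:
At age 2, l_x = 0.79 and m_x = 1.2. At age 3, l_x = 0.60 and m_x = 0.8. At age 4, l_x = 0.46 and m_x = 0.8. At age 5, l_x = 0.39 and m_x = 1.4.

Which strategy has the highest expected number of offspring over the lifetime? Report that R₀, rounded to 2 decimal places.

2.43

Strategy 1: R₀ = 0.71×0.7 + 0.66×1.4 + 0.55×1.1 + 0.40×1.0 = 2.4260
Strategy 2: R₀ = 0.83×0.6 + 0.62×0.5 + 0.47×0.4 + 0.37×0.9 = 1.3290
Strategy 3: R₀ = 0.79×1.2 + 0.60×0.8 + 0.46×0.8 + 0.39×1.4 = 2.3420
Highest R₀: strategy 1 with 2.4260.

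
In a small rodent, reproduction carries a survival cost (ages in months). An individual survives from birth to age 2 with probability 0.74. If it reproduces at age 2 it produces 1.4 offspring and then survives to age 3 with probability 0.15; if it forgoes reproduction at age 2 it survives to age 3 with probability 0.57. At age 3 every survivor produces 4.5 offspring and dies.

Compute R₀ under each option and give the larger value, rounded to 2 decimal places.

breed at age 2: R₀ = 0.74 × (1.4 + 0.15 × 4.5) = 0.74 × 2.0750 = 1.5355
delay to age 3: R₀ = 0.74 × (0.57 × 4.5) = 0.74 × 2.5650 = 1.8981
Higher: delay to age 3 (1.8981).

1.90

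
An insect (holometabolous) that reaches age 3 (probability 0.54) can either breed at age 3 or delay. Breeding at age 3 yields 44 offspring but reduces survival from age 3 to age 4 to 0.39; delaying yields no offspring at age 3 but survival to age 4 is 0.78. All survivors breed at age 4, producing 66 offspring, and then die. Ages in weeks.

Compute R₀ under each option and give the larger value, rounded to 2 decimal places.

37.66

breed at age 3: R₀ = 0.54 × (44 + 0.39 × 66) = 0.54 × 69.7400 = 37.6596
delay to age 4: R₀ = 0.54 × (0.78 × 66) = 0.54 × 51.4800 = 27.7992
Higher: breed at age 3 (37.6596).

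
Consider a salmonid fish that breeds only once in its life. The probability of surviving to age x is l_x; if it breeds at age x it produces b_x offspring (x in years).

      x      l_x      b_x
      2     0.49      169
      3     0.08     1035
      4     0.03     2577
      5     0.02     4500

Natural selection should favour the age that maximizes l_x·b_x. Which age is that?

5

Expected offspring if breeding at age x = l_x × b_x:
  age 2: 0.49 × 169 = 82.810
  age 3: 0.08 × 1035 = 82.800
  age 4: 0.03 × 2577 = 77.310
  age 5: 0.02 × 4500 = 90.000
Maximum at age 5 (90.000).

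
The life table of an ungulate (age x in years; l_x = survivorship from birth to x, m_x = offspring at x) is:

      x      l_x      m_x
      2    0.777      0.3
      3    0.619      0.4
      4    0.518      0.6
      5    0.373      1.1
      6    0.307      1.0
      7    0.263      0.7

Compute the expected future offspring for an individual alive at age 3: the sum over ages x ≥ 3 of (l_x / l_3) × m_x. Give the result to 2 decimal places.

l_3 = 0.619. Conditional survival from age 3 to x is l_x / l_3.
  x=3: (0.619/0.619) × 0.4 = 0.4000
  x=4: (0.518/0.619) × 0.6 = 0.5021
  x=5: (0.373/0.619) × 1.1 = 0.6628
  x=6: (0.307/0.619) × 1.0 = 0.4960
  x=7: (0.263/0.619) × 0.7 = 0.2974
Sum = 0.4000 + 0.5021 + 0.6628 + 0.4960 + 0.2974 = 2.3583

2.36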